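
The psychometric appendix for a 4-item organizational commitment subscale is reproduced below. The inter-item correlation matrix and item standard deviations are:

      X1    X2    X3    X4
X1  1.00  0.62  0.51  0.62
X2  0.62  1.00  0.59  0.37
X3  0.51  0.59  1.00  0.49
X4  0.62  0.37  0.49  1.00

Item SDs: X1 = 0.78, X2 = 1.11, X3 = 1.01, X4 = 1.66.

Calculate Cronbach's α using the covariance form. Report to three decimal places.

Σσ²ᵢ = 0.78² + 1.11² + 1.01² + 1.66² = 5.6162
Covariances σ_ij = r_ij · s_i · s_j:
  σ(X1,X2) = 0.62 × 0.78 × 1.11 = 0.5368
  σ(X1,X3) = 0.51 × 0.78 × 1.01 = 0.4018
  σ(X1,X4) = 0.62 × 0.78 × 1.66 = 0.8028
  σ(X2,X3) = 0.59 × 1.11 × 1.01 = 0.6614
  σ(X2,X4) = 0.37 × 1.11 × 1.66 = 0.6818
  σ(X3,X4) = 0.49 × 1.01 × 1.66 = 0.8215
σ²_T = Σσ²ᵢ + 2·Σσ_ij = 5.6162 + 2 × 3.9061 = 13.4284
α = (4/3)·(1 − 5.6162/13.4284) = 0.776

α = 0.776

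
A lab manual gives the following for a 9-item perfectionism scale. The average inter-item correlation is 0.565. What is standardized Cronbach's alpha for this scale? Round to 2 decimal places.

Standardized α = k·r̄ / (1 + (k−1)·r̄) = 9 × 0.565 / (1 + 8 × 0.565)
  = 5.0850 / 5.5200 = 0.92

standardized Cronbach's alpha = 0.92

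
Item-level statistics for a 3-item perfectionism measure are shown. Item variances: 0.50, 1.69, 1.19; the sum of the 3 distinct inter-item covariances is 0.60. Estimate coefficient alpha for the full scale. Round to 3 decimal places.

sum of item variances = 0.50 + 1.69 + 1.19 = 3.38
Sum of distinct covariances = 0.60
σ²_T = sum of item variances + 2·Σcov = 3.38 + 2 × 0.60 = 4.58
α = (3/2)·(1 − 3.38/4.58) = 0.393

α = 0.393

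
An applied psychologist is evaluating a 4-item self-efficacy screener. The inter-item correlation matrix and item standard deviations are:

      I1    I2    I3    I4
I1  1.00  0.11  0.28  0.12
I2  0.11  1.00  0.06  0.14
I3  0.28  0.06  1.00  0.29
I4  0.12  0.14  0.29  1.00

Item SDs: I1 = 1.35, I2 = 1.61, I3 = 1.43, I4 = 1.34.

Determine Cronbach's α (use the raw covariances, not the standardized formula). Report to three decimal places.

Cronbach's α = 0.434

Σσ²ᵢ = 1.35² + 1.61² + 1.43² + 1.34² = 8.2551
Covariances σ_ij = r_ij · s_i · s_j:
  σ(I1,I2) = 0.11 × 1.35 × 1.61 = 0.2391
  σ(I1,I3) = 0.28 × 1.35 × 1.43 = 0.5405
  σ(I1,I4) = 0.12 × 1.35 × 1.34 = 0.2171
  σ(I2,I3) = 0.06 × 1.61 × 1.43 = 0.1381
  σ(I2,I4) = 0.14 × 1.61 × 1.34 = 0.3020
  σ(I3,I4) = 0.29 × 1.43 × 1.34 = 0.5557
σ²_T = Σσ²ᵢ + 2·Σσ_ij = 8.2551 + 2 × 1.9925 = 12.2401
α = (4/3)·(1 − 8.2551/12.2401) = 0.434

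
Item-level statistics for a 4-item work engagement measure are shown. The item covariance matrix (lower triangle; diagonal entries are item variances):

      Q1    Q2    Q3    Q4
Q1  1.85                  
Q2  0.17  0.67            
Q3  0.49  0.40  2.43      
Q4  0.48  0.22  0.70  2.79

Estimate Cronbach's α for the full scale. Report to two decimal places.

Σσᵢ² = 1.85 + 0.67 + 2.43 + 2.79 = 7.74
Σ_{i<j} σ_ij = 2.46
σ²_total = 7.74 + 2 × 2.46 = 12.66
α = (k/(k−1))·(1 − Σσᵢ²/σ²_total) = (4/3)·(1 − 7.74/12.66) = 0.52

Cronbach's α = 0.52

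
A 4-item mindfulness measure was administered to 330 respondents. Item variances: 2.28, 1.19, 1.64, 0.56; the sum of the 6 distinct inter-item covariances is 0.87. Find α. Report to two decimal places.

sum of item variances = 2.28 + 1.19 + 1.64 + 0.56 = 5.67
Sum of distinct covariances = 0.87
σ²_T = sum of item variances + 2·Σcov = 5.67 + 2 × 0.87 = 7.41
α = (4/3)·(1 − 5.67/7.41) = 0.31

α = 0.31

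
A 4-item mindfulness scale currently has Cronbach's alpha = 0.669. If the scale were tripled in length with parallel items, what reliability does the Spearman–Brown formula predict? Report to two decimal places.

predicted reliability = 0.86

Length factor m = 3
α' = m·α / (1 + (m−1)·α)
   = 3 × 0.669 / (1 + (3 − 1) × 0.669)
   = 2.0070 / 2.3380 = 0.86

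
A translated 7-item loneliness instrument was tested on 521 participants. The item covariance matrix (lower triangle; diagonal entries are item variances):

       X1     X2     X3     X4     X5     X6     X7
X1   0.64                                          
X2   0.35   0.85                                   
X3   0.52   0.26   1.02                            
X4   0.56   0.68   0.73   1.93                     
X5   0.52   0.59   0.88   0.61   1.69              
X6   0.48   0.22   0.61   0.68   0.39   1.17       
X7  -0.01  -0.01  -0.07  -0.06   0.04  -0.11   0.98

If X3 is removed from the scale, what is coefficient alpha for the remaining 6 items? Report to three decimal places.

Remaining items: X1, X2, X4, X5, X6, X7 (k = 6).
sum of item variances = 0.64 + 0.85 + 1.93 + 1.69 + 1.17 + 0.98 = 7.26
Var(T) = 7.26 + 2 × 4.93 = 17.12
α (item deleted) = (6/5)·(1 − 7.26/17.12) = 0.691

α = 0.691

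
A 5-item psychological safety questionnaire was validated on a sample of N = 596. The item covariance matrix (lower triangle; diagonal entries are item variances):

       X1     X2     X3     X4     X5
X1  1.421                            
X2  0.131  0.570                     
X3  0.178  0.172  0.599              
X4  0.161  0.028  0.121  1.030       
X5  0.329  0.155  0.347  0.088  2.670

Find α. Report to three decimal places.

ΣVar(i) = 1.421 + 0.570 + 0.599 + 1.030 + 2.670 = 6.290
Σ_{i<j} σ_ij = 1.710
Var(T) = 6.290 + 2 × 1.710 = 9.710
α = (k/(k−1))·(1 − ΣVar(i)/Var(T)) = (5/4)·(1 − 6.290/9.710) = 0.440

α = 0.440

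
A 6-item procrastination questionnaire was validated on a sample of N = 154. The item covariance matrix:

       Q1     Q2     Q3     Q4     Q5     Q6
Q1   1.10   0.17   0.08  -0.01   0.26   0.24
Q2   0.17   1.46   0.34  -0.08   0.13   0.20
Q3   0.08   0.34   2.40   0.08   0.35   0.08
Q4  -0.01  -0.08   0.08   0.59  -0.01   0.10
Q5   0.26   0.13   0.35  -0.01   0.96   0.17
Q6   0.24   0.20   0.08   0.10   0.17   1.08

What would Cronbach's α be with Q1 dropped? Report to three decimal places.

Cronbach's α = 0.369

Remaining items: Q2, Q3, Q4, Q5, Q6 (k = 5).
ΣVar(i) = 1.46 + 2.40 + 0.59 + 0.96 + 1.08 = 6.49
σ²_total = 6.49 + 2 × 1.36 = 9.21
α (item deleted) = (5/4)·(1 − 6.49/9.21) = 0.369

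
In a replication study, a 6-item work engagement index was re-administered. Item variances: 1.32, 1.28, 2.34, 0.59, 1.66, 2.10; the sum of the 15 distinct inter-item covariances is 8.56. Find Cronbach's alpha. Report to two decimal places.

α = 0.78

Σσ²ᵢ = 1.32 + 1.28 + 2.34 + 0.59 + 1.66 + 2.10 = 9.29
Sum of distinct covariances = 8.56
σ²_T = Σσ²ᵢ + 2·Σcov = 9.29 + 2 × 8.56 = 26.41
α = (6/5)·(1 − 9.29/26.41) = 0.78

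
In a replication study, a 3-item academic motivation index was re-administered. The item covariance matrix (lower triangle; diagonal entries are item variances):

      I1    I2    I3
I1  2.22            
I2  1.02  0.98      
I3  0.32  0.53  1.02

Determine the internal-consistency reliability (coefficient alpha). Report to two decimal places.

α = 0.70

ΣVar(i) = 2.22 + 0.98 + 1.02 = 4.22
Sum of off-diagonal covariances = 1.87
total variance = 4.22 + 2 × 1.87 = 7.96
α = (k/(k−1))·(1 − ΣVar(i)/total variance) = (3/2)·(1 − 4.22/7.96) = 0.70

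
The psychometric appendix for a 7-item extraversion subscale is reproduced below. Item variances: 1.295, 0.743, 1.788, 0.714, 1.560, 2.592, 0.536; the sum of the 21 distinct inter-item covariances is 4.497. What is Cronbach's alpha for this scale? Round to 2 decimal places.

Σσᵢ² = 1.295 + 0.743 + 1.788 + 0.714 + 1.560 + 2.592 + 0.536 = 9.228
Sum of distinct covariances = 4.497
σ²_T = Σσᵢ² + 2·Σcov = 9.228 + 2 × 4.497 = 18.222
α = (7/6)·(1 − 9.228/18.222) = 0.58

Cronbach's alpha = 0.58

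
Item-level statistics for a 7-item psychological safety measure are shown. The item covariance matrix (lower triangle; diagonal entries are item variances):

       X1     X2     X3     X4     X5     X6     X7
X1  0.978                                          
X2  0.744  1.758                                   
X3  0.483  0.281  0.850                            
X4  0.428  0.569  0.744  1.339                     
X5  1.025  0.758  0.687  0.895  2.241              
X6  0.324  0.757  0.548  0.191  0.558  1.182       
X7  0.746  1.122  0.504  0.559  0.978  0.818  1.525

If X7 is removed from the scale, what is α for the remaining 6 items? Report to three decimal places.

Remaining items: X1, X2, X3, X4, X5, X6 (k = 6).
Σσ²ᵢ = 0.978 + 1.758 + 0.850 + 1.339 + 2.241 + 1.182 = 8.348
σ²_T = 8.348 + 2 × 8.992 = 26.332
α (item deleted) = (6/5)·(1 − 8.348/26.332) = 0.820

α = 0.820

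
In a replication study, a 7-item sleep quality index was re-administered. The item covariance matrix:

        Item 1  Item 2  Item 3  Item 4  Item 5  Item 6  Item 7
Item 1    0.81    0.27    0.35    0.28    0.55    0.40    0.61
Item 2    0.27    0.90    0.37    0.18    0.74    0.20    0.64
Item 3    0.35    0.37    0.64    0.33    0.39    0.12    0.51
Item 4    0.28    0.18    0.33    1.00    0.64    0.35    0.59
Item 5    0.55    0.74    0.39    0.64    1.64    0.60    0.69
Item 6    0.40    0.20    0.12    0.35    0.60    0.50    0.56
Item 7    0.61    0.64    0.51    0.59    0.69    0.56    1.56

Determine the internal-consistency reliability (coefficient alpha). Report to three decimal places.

Σσᵢ² = 0.81 + 0.90 + 0.64 + 1.00 + 1.64 + 0.50 + 1.56 = 7.05
Sum of off-diagonal covariances = 9.37
total variance = 7.05 + 2 × 9.37 = 25.79
α = (k/(k−1))·(1 − Σσᵢ²/total variance) = (7/6)·(1 − 7.05/25.79) = 0.848

α = 0.848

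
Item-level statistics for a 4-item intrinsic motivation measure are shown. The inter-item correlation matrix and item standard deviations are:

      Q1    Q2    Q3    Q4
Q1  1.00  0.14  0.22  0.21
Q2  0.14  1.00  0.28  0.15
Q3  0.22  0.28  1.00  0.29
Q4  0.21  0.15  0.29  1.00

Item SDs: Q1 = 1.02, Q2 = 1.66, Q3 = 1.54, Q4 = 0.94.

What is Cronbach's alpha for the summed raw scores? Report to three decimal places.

Cronbach's alpha = 0.506

Σσ²ᵢ = 1.02² + 1.66² + 1.54² + 0.94² = 7.0512
Covariances σ_ij = r_ij · s_i · s_j:
  σ(Q1,Q2) = 0.14 × 1.02 × 1.66 = 0.2370
  σ(Q1,Q3) = 0.22 × 1.02 × 1.54 = 0.3456
  σ(Q1,Q4) = 0.21 × 1.02 × 0.94 = 0.2013
  σ(Q2,Q3) = 0.28 × 1.66 × 1.54 = 0.7158
  σ(Q2,Q4) = 0.15 × 1.66 × 0.94 = 0.2341
  σ(Q3,Q4) = 0.29 × 1.54 × 0.94 = 0.4198
σ²_T = Σσ²ᵢ + 2·Σσ_ij = 7.0512 + 2 × 2.1536 = 11.3584
α = (4/3)·(1 − 7.0512/11.3584) = 0.506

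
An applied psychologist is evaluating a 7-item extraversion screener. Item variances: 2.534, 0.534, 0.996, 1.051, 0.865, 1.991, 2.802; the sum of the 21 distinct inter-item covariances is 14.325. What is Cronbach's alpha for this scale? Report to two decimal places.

Σσ²ᵢ = 2.534 + 0.534 + 0.996 + 1.051 + 0.865 + 1.991 + 2.802 = 10.773
Sum of distinct covariances = 14.325
total variance = Σσ²ᵢ + 2·Σcov = 10.773 + 2 × 14.325 = 39.423
α = (7/6)·(1 − 10.773/39.423) = 0.85

Cronbach's alpha = 0.85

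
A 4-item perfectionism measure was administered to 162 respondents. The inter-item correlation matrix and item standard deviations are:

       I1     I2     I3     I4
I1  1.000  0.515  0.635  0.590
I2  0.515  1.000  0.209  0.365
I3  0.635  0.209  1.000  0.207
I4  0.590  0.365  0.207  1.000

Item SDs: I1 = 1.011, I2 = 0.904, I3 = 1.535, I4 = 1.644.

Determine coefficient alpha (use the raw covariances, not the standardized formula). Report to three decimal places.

Σσ²ᵢ = 1.011² + 0.904² + 1.535² + 1.644² = 6.8983
Covariances σ_ij = r_ij · s_i · s_j:
  σ(I1,I2) = 0.515 × 1.011 × 0.904 = 0.4707
  σ(I1,I3) = 0.635 × 1.011 × 1.535 = 0.9854
  σ(I1,I4) = 0.590 × 1.011 × 1.644 = 0.9806
  σ(I2,I3) = 0.209 × 0.904 × 1.535 = 0.2900
  σ(I2,I4) = 0.365 × 0.904 × 1.644 = 0.5425
  σ(I3,I4) = 0.207 × 1.535 × 1.644 = 0.5224
σ²_T = Σσ²ᵢ + 2·Σσ_ij = 6.8983 + 2 × 3.7916 = 14.4815
α = (4/3)·(1 − 6.8983/14.4815) = 0.698

coefficient alpha = 0.698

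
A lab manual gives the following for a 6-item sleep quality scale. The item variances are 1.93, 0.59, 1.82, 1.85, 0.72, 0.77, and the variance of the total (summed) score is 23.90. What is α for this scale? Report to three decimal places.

Σσᵢ² = 1.93 + 0.59 + 1.82 + 1.85 + 0.72 + 0.77 = 7.68
α = (k/(k−1))·(1 − Σσᵢ²/σ²_T) = (6/5)·(1 − 7.68/23.90) = 0.814

α = 0.814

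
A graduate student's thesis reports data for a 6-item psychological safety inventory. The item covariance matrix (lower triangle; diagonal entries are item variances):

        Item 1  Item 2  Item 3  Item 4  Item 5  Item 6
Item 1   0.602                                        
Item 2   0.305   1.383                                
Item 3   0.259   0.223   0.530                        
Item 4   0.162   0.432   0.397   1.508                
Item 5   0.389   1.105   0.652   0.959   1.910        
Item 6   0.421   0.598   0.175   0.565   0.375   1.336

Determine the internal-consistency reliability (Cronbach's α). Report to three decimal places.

sum of item variances = 0.602 + 1.383 + 0.530 + 1.508 + 1.910 + 1.336 = 7.269
Sum of the distinct covariances = 7.017
σ²_T = 7.269 + 2 × 7.017 = 21.303
α = (k/(k−1))·(1 − sum of item variances/σ²_T) = (6/5)·(1 − 7.269/21.303) = 0.791

Cronbach's α = 0.791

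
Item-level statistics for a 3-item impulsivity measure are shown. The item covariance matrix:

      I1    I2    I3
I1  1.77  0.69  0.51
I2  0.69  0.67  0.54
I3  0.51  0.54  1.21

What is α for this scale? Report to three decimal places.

Σσ²ᵢ = 1.77 + 0.67 + 1.21 = 3.65
Sum of the distinct covariances = 1.74
σ²_total = 3.65 + 2 × 1.74 = 7.13
α = (k/(k−1))·(1 − Σσ²ᵢ/σ²_total) = (3/2)·(1 − 3.65/7.13) = 0.732

α = 0.732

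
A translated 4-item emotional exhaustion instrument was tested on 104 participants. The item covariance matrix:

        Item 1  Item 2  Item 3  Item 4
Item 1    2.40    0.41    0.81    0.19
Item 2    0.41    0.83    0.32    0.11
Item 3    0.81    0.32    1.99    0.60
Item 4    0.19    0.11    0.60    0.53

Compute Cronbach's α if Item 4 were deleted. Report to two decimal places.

Remaining items: Item 1, Item 2, Item 3 (k = 3).
Σσ²ᵢ = 2.40 + 0.83 + 1.99 = 5.22
σ²_T = 5.22 + 2 × 1.54 = 8.30
α (item deleted) = (3/2)·(1 − 5.22/8.30) = 0.56

α = 0.56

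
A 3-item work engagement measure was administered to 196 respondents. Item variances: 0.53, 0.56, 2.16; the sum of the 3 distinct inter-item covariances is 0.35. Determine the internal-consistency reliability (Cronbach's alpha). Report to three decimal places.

Cronbach's alpha = 0.266

sum of item variances = 0.53 + 0.56 + 2.16 = 3.25
Sum of distinct covariances = 0.35
Var(T) = sum of item variances + 2·Σcov = 3.25 + 2 × 0.35 = 3.95
α = (3/2)·(1 − 3.25/3.95) = 0.266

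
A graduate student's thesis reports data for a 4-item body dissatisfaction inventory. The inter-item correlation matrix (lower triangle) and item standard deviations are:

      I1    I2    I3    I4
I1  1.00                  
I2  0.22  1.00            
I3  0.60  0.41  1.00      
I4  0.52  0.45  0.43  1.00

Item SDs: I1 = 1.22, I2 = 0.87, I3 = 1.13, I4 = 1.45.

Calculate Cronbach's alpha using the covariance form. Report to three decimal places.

α = 0.754

Σσ²ᵢ = 1.22² + 0.87² + 1.13² + 1.45² = 5.6247
Covariances σ_ij = r_ij · s_i · s_j:
  σ(I1,I2) = 0.22 × 1.22 × 0.87 = 0.2335
  σ(I1,I3) = 0.60 × 1.22 × 1.13 = 0.8272
  σ(I1,I4) = 0.52 × 1.22 × 1.45 = 0.9199
  σ(I2,I3) = 0.41 × 0.87 × 1.13 = 0.4031
  σ(I2,I4) = 0.45 × 0.87 × 1.45 = 0.5677
  σ(I3,I4) = 0.43 × 1.13 × 1.45 = 0.7046
σ²_T = Σσ²ᵢ + 2·Σσ_ij = 5.6247 + 2 × 3.6560 = 12.9367
α = (4/3)·(1 − 5.6247/12.9367) = 0.754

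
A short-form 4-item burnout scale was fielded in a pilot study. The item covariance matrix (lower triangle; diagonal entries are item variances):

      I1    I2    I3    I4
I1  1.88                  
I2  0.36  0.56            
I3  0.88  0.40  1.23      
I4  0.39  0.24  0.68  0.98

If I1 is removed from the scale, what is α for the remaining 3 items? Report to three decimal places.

Remaining items: I2, I3, I4 (k = 3).
Σσ²ᵢ = 0.56 + 1.23 + 0.98 = 2.77
Var(T) = 2.77 + 2 × 1.32 = 5.41
α (item deleted) = (3/2)·(1 − 2.77/5.41) = 0.732

α = 0.732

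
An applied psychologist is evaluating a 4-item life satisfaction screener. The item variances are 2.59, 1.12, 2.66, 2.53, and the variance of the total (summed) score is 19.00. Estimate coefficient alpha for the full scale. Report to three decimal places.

α = 0.709

sum of item variances = 2.59 + 1.12 + 2.66 + 2.53 = 8.90
α = (k/(k−1))·(1 − sum of item variances/total variance) = (4/3)·(1 − 8.90/19.00) = 0.709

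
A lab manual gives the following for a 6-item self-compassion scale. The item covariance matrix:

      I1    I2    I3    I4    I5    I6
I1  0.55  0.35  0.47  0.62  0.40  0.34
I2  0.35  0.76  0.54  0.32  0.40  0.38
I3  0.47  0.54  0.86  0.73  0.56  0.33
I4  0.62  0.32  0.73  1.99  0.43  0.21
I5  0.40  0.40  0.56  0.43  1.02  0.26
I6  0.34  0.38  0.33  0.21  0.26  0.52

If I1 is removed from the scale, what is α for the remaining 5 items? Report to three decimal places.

Remaining items: I2, I3, I4, I5, I6 (k = 5).
ΣVar(i) = 0.76 + 0.86 + 1.99 + 1.02 + 0.52 = 5.15
Var(T) = 5.15 + 2 × 4.16 = 13.47
α (item deleted) = (5/4)·(1 − 5.15/13.47) = 0.772

α = 0.772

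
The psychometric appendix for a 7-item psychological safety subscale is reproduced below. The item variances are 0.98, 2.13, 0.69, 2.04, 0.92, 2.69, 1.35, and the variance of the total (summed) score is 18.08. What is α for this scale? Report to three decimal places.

Σσᵢ² = 0.98 + 2.13 + 0.69 + 2.04 + 0.92 + 2.69 + 1.35 = 10.80
α = (k/(k−1))·(1 − Σσᵢ²/total variance) = (7/6)·(1 − 10.80/18.08) = 0.470

α = 0.470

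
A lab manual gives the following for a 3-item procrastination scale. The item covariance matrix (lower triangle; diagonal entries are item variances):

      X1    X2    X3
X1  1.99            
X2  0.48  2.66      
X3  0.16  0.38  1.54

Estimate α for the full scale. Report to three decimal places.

sum of item variances = 1.99 + 2.66 + 1.54 = 6.19
Sum of off-diagonal covariances = 1.02
σ²_T = 6.19 + 2 × 1.02 = 8.23
α = (k/(k−1))·(1 − sum of item variances/σ²_T) = (3/2)·(1 − 6.19/8.23) = 0.372

α = 0.372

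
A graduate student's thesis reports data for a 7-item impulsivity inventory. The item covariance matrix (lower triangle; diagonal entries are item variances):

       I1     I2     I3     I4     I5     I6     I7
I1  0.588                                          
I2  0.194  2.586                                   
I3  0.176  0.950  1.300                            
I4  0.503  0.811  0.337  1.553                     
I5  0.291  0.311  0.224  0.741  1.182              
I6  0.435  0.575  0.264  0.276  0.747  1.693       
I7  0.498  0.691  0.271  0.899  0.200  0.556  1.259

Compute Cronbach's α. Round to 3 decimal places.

Σσ²ᵢ = 0.588 + 2.586 + 1.300 + 1.553 + 1.182 + 1.693 + 1.259 = 10.161
Sum of off-diagonal covariances = 9.950
σ²_total = 10.161 + 2 × 9.950 = 30.061
α = (k/(k−1))·(1 − Σσ²ᵢ/σ²_total) = (7/6)·(1 − 10.161/30.061) = 0.772

Cronbach's α = 0.772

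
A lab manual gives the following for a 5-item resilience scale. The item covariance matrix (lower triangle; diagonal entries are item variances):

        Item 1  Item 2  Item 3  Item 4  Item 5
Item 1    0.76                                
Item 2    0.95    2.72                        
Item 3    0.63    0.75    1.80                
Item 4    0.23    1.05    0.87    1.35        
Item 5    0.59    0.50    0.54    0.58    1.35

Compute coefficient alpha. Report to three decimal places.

coefficient alpha = 0.783

sum of item variances = 0.76 + 2.72 + 1.80 + 1.35 + 1.35 = 7.98
Sum of off-diagonal covariances = 6.69
Var(T) = 7.98 + 2 × 6.69 = 21.36
α = (k/(k−1))·(1 − sum of item variances/Var(T)) = (5/4)·(1 − 7.98/21.36) = 0.783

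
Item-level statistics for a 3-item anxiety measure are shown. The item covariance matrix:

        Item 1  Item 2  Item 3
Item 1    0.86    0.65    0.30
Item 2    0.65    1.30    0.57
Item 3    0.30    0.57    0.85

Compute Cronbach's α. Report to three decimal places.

Cronbach's α = 0.754

sum of item variances = 0.86 + 1.30 + 0.85 = 3.01
Σ_{i<j} σ_ij = 1.52
σ²_total = 3.01 + 2 × 1.52 = 6.05
α = (k/(k−1))·(1 − sum of item variances/σ²_total) = (3/2)·(1 − 3.01/6.05) = 0.754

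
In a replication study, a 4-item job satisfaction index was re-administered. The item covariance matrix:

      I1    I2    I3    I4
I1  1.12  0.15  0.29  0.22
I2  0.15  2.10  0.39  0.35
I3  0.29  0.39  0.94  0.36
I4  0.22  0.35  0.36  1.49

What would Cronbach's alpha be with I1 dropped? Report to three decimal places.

α = 0.490

Remaining items: I2, I3, I4 (k = 3).
Σσᵢ² = 2.10 + 0.94 + 1.49 = 4.53
Var(T) = 4.53 + 2 × 1.10 = 6.73
α (item deleted) = (3/2)·(1 − 4.53/6.73) = 0.490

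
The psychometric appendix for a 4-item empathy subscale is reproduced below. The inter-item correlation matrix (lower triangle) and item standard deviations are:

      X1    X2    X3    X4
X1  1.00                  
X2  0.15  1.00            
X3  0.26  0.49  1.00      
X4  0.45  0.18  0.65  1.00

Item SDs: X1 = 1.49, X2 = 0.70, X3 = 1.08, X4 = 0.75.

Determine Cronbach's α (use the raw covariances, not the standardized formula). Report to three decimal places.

Cronbach's α = 0.643

Σσ²ᵢ = 1.49² + 0.70² + 1.08² + 0.75² = 4.4390
Covariances σ_ij = r_ij · s_i · s_j:
  σ(X1,X2) = 0.15 × 1.49 × 0.70 = 0.1565
  σ(X1,X3) = 0.26 × 1.49 × 1.08 = 0.4184
  σ(X1,X4) = 0.45 × 1.49 × 0.75 = 0.5029
  σ(X2,X3) = 0.49 × 0.70 × 1.08 = 0.3704
  σ(X2,X4) = 0.18 × 0.70 × 0.75 = 0.0945
  σ(X3,X4) = 0.65 × 1.08 × 0.75 = 0.5265
σ²_T = Σσ²ᵢ + 2·Σσ_ij = 4.4390 + 2 × 2.0692 = 8.5774
α = (4/3)·(1 − 4.4390/8.5774) = 0.643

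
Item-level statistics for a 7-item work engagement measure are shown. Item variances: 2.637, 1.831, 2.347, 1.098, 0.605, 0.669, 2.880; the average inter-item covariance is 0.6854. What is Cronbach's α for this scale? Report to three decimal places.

α = 0.822

sum of item variances = 2.637 + 1.831 + 2.347 + 1.098 + 0.605 + 0.669 + 2.880 = 12.067
Sum of the 21 distinct covariances = 21 × 0.6854 = 14.3934
total variance = sum of item variances + 2·Σcov = 12.067 + 2 × 14.3934 = 40.8538
α = (7/6)·(1 − 12.067/40.8538) = 0.822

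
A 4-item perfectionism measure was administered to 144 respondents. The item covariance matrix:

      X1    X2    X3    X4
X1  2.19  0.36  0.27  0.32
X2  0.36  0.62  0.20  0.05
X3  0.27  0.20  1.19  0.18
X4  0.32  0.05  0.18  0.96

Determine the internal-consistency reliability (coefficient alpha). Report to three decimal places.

α = 0.477

ΣVar(i) = 2.19 + 0.62 + 1.19 + 0.96 = 4.96
Sum of off-diagonal covariances = 1.38
total variance = 4.96 + 2 × 1.38 = 7.72
α = (k/(k−1))·(1 − ΣVar(i)/total variance) = (4/3)·(1 − 4.96/7.72) = 0.477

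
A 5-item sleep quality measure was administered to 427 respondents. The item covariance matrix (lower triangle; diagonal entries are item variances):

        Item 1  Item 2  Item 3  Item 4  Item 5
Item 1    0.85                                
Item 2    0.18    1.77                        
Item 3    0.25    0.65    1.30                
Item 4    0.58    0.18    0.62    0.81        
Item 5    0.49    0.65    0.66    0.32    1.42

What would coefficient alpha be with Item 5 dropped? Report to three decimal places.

Remaining items: Item 1, Item 2, Item 3, Item 4 (k = 4).
Σσᵢ² = 0.85 + 1.77 + 1.30 + 0.81 = 4.73
σ²_total = 4.73 + 2 × 2.46 = 9.65
α (item deleted) = (4/3)·(1 − 4.73/9.65) = 0.680

coefficient alpha = 0.680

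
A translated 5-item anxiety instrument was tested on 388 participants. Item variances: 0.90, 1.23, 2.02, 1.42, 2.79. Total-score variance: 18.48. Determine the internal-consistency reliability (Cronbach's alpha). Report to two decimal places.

ΣVar(i) = 0.90 + 1.23 + 2.02 + 1.42 + 2.79 = 8.36
α = (k/(k−1))·(1 − ΣVar(i)/σ²_total) = (5/4)·(1 − 8.36/18.48) = 0.68

Cronbach's alpha = 0.68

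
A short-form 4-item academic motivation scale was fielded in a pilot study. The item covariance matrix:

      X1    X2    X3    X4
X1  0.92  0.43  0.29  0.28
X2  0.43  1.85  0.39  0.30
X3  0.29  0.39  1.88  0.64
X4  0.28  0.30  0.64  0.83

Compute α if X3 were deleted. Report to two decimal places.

α = 0.54

Remaining items: X1, X2, X4 (k = 3).
ΣVar(i) = 0.92 + 1.85 + 0.83 = 3.60
σ²_T = 3.60 + 2 × 1.01 = 5.62
α (item deleted) = (3/2)·(1 − 3.60/5.62) = 0.54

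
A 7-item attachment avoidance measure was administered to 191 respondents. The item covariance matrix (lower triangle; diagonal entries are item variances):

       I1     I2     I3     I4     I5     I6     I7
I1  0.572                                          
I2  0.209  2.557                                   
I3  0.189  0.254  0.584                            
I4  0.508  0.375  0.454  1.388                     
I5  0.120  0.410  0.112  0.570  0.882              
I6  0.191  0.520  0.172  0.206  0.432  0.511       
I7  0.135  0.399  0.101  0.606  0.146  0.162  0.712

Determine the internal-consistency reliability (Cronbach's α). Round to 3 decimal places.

α = 0.741

Σσᵢ² = 0.572 + 2.557 + 0.584 + 1.388 + 0.882 + 0.511 + 0.712 = 7.206
Σ_{i<j} σ_ij = 6.271
Var(T) = 7.206 + 2 × 6.271 = 19.748
α = (k/(k−1))·(1 − Σσᵢ²/Var(T)) = (7/6)·(1 − 7.206/19.748) = 0.741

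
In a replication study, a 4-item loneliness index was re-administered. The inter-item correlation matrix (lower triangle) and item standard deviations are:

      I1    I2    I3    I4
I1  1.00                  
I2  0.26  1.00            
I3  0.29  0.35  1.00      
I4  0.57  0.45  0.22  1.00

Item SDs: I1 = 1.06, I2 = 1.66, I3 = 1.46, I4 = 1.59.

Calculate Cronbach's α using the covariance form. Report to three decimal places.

Σσ²ᵢ = 1.06² + 1.66² + 1.46² + 1.59² = 8.5389
Covariances σ_ij = r_ij · s_i · s_j:
  σ(I1,I2) = 0.26 × 1.06 × 1.66 = 0.4575
  σ(I1,I3) = 0.29 × 1.06 × 1.46 = 0.4488
  σ(I1,I4) = 0.57 × 1.06 × 1.59 = 0.9607
  σ(I2,I3) = 0.35 × 1.66 × 1.46 = 0.8483
  σ(I2,I4) = 0.45 × 1.66 × 1.59 = 1.1877
  σ(I3,I4) = 0.22 × 1.46 × 1.59 = 0.5107
σ²_T = Σσ²ᵢ + 2·Σσ_ij = 8.5389 + 2 × 4.4137 = 17.3663
α = (4/3)·(1 − 8.5389/17.3663) = 0.678

α = 0.678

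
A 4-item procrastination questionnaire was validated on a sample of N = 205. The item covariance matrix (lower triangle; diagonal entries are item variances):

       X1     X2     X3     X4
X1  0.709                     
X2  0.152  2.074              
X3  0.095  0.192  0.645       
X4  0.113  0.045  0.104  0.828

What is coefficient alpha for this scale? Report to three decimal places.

α = 0.330

ΣVar(i) = 0.709 + 2.074 + 0.645 + 0.828 = 4.256
Σ_{i<j} σ_ij = 0.701
total variance = 4.256 + 2 × 0.701 = 5.658
α = (k/(k−1))·(1 − ΣVar(i)/total variance) = (4/3)·(1 − 4.256/5.658) = 0.330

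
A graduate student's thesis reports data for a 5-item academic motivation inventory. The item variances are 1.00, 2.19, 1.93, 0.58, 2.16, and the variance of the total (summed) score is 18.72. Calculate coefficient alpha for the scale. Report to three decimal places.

α = 0.725

Σσ²ᵢ = 1.00 + 2.19 + 1.93 + 0.58 + 2.16 = 7.86
α = (k/(k−1))·(1 − Σσ²ᵢ/σ²_T) = (5/4)·(1 − 7.86/18.72) = 0.725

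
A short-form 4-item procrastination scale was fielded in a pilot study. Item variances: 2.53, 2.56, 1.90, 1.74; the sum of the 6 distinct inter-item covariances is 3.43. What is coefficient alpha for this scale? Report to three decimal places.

ΣVar(i) = 2.53 + 2.56 + 1.90 + 1.74 = 8.73
Sum of distinct covariances = 3.43
total variance = ΣVar(i) + 2·Σcov = 8.73 + 2 × 3.43 = 15.59
α = (4/3)·(1 − 8.73/15.59) = 0.587

α = 0.587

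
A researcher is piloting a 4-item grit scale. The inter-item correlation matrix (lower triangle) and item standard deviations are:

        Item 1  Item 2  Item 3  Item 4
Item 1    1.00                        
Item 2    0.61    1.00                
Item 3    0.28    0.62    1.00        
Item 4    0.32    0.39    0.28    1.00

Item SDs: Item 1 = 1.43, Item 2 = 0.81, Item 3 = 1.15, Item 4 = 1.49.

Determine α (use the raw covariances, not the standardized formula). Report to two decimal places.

Σσ²ᵢ = 1.43² + 0.81² + 1.15² + 1.49² = 6.2436
Covariances σ_ij = r_ij · s_i · s_j:
  σ(Item 1,Item 2) = 0.61 × 1.43 × 0.81 = 0.7066
  σ(Item 1,Item 3) = 0.28 × 1.43 × 1.15 = 0.4605
  σ(Item 1,Item 4) = 0.32 × 1.43 × 1.49 = 0.6818
  σ(Item 2,Item 3) = 0.62 × 0.81 × 1.15 = 0.5775
  σ(Item 2,Item 4) = 0.39 × 0.81 × 1.49 = 0.4707
  σ(Item 3,Item 4) = 0.28 × 1.15 × 1.49 = 0.4798
σ²_T = Σσ²ᵢ + 2·Σσ_ij = 6.2436 + 2 × 3.3769 = 12.9974
α = (4/3)·(1 − 6.2436/12.9974) = 0.69

α = 0.69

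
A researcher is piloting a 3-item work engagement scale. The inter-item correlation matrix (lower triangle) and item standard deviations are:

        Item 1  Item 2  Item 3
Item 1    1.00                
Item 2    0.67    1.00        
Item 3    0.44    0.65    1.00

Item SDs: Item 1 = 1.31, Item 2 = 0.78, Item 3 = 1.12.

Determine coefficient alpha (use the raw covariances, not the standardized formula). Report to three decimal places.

Σσ²ᵢ = 1.31² + 0.78² + 1.12² = 3.5789
Covariances σ_ij = r_ij · s_i · s_j:
  σ(Item 1,Item 2) = 0.67 × 1.31 × 0.78 = 0.6846
  σ(Item 1,Item 3) = 0.44 × 1.31 × 1.12 = 0.6456
  σ(Item 2,Item 3) = 0.65 × 0.78 × 1.12 = 0.5678
σ²_T = Σσ²ᵢ + 2·Σσ_ij = 3.5789 + 2 × 1.8980 = 7.3749
α = (3/2)·(1 − 3.5789/7.3749) = 0.772

coefficient alpha = 0.772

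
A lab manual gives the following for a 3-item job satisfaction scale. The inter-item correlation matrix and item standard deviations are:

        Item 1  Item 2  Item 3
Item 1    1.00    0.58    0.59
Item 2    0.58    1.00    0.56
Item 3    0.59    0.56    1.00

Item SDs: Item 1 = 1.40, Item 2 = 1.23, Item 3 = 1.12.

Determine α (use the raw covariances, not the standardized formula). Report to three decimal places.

α = 0.799

Σσ²ᵢ = 1.40² + 1.23² + 1.12² = 4.7273
Covariances σ_ij = r_ij · s_i · s_j:
  σ(Item 1,Item 2) = 0.58 × 1.40 × 1.23 = 0.9988
  σ(Item 1,Item 3) = 0.59 × 1.40 × 1.12 = 0.9251
  σ(Item 2,Item 3) = 0.56 × 1.23 × 1.12 = 0.7715
σ²_T = Σσ²ᵢ + 2·Σσ_ij = 4.7273 + 2 × 2.6954 = 10.1181
α = (3/2)·(1 − 4.7273/10.1181) = 0.799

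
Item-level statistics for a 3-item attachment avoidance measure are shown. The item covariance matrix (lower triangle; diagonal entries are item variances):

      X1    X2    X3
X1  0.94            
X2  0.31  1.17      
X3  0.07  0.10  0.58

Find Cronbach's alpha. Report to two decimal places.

Cronbach's alpha = 0.39

sum of item variances = 0.94 + 1.17 + 0.58 = 2.69
Sum of off-diagonal covariances = 0.48
σ²_T = 2.69 + 2 × 0.48 = 3.65
α = (k/(k−1))·(1 − sum of item variances/σ²_T) = (3/2)·(1 − 2.69/3.65) = 0.39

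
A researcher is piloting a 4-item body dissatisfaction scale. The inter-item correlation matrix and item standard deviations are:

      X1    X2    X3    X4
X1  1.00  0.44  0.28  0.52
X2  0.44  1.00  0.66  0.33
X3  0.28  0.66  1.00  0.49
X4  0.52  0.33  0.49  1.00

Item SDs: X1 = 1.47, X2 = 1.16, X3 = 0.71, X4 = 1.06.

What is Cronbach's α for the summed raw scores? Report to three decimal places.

Cronbach's α = 0.737

Σσ²ᵢ = 1.47² + 1.16² + 0.71² + 1.06² = 5.1342
Covariances σ_ij = r_ij · s_i · s_j:
  σ(X1,X2) = 0.44 × 1.47 × 1.16 = 0.7503
  σ(X1,X3) = 0.28 × 1.47 × 0.71 = 0.2922
  σ(X1,X4) = 0.52 × 1.47 × 1.06 = 0.8103
  σ(X2,X3) = 0.66 × 1.16 × 0.71 = 0.5436
  σ(X2,X4) = 0.33 × 1.16 × 1.06 = 0.4058
  σ(X3,X4) = 0.49 × 0.71 × 1.06 = 0.3688
σ²_T = Σσ²ᵢ + 2·Σσ_ij = 5.1342 + 2 × 3.1710 = 11.4762
α = (4/3)·(1 − 5.1342/11.4762) = 0.737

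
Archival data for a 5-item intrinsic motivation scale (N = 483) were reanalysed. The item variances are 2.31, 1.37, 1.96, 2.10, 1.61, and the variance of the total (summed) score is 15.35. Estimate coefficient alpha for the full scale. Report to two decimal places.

sum of item variances = 2.31 + 1.37 + 1.96 + 2.10 + 1.61 = 9.35
α = (k/(k−1))·(1 − sum of item variances/σ²_T) = (5/4)·(1 − 9.35/15.35) = 0.49

α = 0.49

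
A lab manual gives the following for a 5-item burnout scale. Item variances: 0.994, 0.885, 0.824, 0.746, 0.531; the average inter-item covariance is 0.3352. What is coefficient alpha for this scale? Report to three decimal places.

α = 0.784

Σσ²ᵢ = 0.994 + 0.885 + 0.824 + 0.746 + 0.531 = 3.980
Sum of the 10 distinct covariances = 10 × 0.3352 = 3.3520
total variance = Σσ²ᵢ + 2·Σcov = 3.980 + 2 × 3.3520 = 10.6840
α = (5/4)·(1 − 3.980/10.6840) = 0.784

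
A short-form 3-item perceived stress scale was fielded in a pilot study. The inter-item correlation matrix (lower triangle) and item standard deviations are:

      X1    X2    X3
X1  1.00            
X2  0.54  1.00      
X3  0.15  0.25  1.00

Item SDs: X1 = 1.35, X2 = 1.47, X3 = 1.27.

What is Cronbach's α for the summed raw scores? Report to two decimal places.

α = 0.59

Σσ²ᵢ = 1.35² + 1.47² + 1.27² = 5.5963
Covariances σ_ij = r_ij · s_i · s_j:
  σ(X1,X2) = 0.54 × 1.35 × 1.47 = 1.0716
  σ(X1,X3) = 0.15 × 1.35 × 1.27 = 0.2572
  σ(X2,X3) = 0.25 × 1.47 × 1.27 = 0.4667
σ²_T = Σσ²ᵢ + 2·Σσ_ij = 5.5963 + 2 × 1.7955 = 9.1873
α = (3/2)·(1 − 5.5963/9.1873) = 0.59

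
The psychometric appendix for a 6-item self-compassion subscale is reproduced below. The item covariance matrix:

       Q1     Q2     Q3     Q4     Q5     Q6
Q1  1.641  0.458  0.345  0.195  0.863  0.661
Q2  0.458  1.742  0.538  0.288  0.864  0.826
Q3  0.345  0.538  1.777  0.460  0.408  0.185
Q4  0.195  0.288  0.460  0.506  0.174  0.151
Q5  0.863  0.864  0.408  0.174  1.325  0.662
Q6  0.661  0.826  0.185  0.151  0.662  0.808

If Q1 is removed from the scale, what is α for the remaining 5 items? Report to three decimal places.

Remaining items: Q2, Q3, Q4, Q5, Q6 (k = 5).
Σσᵢ² = 1.742 + 1.777 + 0.506 + 1.325 + 0.808 = 6.158
total variance = 6.158 + 2 × 4.556 = 15.270
α (item deleted) = (5/4)·(1 − 6.158/15.270) = 0.746

α = 0.746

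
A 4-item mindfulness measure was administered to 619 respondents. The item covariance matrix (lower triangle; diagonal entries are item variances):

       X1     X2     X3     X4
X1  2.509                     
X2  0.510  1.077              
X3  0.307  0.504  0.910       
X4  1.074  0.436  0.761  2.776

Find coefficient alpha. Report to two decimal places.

Σσ²ᵢ = 2.509 + 1.077 + 0.910 + 2.776 = 7.272
Sum of off-diagonal covariances = 3.592
Var(T) = 7.272 + 2 × 3.592 = 14.456
α = (k/(k−1))·(1 − Σσ²ᵢ/Var(T)) = (4/3)·(1 − 7.272/14.456) = 0.66

coefficient alpha = 0.66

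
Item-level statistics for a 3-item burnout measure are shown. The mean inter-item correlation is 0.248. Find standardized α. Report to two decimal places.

Standardized α = k·r̄ / (1 + (k−1)·r̄) = 3 × 0.248 / (1 + 2 × 0.248)
  = 0.7440 / 1.4960 = 0.50

standardized α = 0.50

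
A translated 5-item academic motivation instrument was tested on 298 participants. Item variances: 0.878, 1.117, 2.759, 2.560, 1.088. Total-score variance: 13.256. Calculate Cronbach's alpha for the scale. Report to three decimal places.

α = 0.458

sum of item variances = 0.878 + 1.117 + 2.759 + 2.560 + 1.088 = 8.402
α = (k/(k−1))·(1 − sum of item variances/σ²_total) = (5/4)·(1 − 8.402/13.256) = 0.458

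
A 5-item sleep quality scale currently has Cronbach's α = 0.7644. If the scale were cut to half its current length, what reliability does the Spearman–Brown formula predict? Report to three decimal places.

predicted reliability = 0.619

Length factor m = 1/2
α' = m·α / (1 − (1−m)·α)
   = 1/2 × 0.7644 / (1 − (1 − 1/2) × 0.7644)
   = 0.3822 / 0.6178 = 0.619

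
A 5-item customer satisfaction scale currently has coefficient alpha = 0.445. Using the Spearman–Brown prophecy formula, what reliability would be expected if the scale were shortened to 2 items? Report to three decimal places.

Length factor m = 2/5 = 0.4000
α' = m·α / (1 − (1−m)·α)
   = 2/5 × 0.445 / (1 − (1 − 2/5) × 0.445)
   = 0.1780 / 0.7330 = 0.243

predicted reliability = 0.243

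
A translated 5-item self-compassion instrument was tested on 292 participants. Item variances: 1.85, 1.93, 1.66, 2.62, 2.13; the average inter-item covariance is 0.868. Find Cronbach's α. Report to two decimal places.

α = 0.79

sum of item variances = 1.85 + 1.93 + 1.66 + 2.62 + 2.13 = 10.19
Sum of the 10 distinct covariances = 10 × 0.868 = 8.680
σ²_T = sum of item variances + 2·Σcov = 10.19 + 2 × 8.680 = 27.550
α = (5/4)·(1 − 10.19/27.550) = 0.79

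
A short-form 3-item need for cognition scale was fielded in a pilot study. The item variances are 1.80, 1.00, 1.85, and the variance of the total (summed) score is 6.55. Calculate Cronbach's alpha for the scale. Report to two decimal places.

sum of item variances = 1.80 + 1.00 + 1.85 = 4.65
α = (k/(k−1))·(1 − sum of item variances/total variance) = (3/2)·(1 − 4.65/6.55) = 0.44

α = 0.44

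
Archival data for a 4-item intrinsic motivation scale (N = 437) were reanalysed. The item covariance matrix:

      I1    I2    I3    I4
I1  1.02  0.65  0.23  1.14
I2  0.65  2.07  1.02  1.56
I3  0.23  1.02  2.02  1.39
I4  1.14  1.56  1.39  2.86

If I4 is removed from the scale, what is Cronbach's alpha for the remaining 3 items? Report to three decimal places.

α = 0.640

Remaining items: I1, I2, I3 (k = 3).
Σσ²ᵢ = 1.02 + 2.07 + 2.02 = 5.11
σ²_T = 5.11 + 2 × 1.90 = 8.91
α (item deleted) = (3/2)·(1 − 5.11/8.91) = 0.640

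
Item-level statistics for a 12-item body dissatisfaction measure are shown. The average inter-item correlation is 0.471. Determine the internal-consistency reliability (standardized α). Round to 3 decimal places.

Standardized α = k·r̄ / (1 + (k−1)·r̄) = 12 × 0.471 / (1 + 11 × 0.471)
  = 5.6520 / 6.1810 = 0.914

α = 0.914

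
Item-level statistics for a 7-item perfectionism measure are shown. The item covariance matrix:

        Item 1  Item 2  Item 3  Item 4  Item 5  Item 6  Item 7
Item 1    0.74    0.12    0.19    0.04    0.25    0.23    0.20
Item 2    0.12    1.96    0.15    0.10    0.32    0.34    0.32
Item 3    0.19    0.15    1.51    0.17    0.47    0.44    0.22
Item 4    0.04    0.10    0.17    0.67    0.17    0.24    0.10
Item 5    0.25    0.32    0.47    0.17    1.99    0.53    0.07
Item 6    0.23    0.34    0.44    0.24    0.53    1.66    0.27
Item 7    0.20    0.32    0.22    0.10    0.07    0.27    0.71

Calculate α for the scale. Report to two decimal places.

Σσᵢ² = 0.74 + 1.96 + 1.51 + 0.67 + 1.99 + 1.66 + 0.71 = 9.24
Sum of off-diagonal covariances = 4.94
Var(T) = 9.24 + 2 × 4.94 = 19.12
α = (k/(k−1))·(1 − Σσᵢ²/Var(T)) = (7/6)·(1 − 9.24/19.12) = 0.60

α = 0.60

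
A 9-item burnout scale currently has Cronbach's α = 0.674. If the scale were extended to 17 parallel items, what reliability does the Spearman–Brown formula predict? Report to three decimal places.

predicted reliability = 0.796

Length factor m = 17/9 = 1.8889
α' = m·α / (1 + (m−1)·α)
   = 17/9 × 0.674 / (1 + (17/9 − 1) × 0.674)
   = 1.2731 / 1.5991 = 0.796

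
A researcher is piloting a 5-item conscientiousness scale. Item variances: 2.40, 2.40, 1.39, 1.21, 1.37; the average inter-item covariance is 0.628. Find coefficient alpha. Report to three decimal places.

α = 0.736

ΣVar(i) = 2.40 + 2.40 + 1.39 + 1.21 + 1.37 = 8.77
Sum of the 10 distinct covariances = 10 × 0.628 = 6.280
total variance = ΣVar(i) + 2·Σcov = 8.77 + 2 × 6.280 = 21.330
α = (5/4)·(1 − 8.77/21.330) = 0.736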